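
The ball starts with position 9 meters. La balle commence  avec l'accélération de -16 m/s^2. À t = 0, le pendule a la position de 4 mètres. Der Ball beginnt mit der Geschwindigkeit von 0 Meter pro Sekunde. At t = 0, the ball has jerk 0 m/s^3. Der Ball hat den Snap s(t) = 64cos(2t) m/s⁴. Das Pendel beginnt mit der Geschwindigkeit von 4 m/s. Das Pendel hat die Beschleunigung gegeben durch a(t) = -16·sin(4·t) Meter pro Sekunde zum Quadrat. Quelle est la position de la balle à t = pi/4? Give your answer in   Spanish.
Para resolver esto, necesitamos tomar 4 antiderivadas de nuestra ecuación del snap s(t) = 64·cos(2·t). La antiderivada del snap, con j(0) = 0, da la sacudida: j(t) = 32·sin(2·t). La antiderivada de la sacudida, con a(0) = -16, da la aceleración: a(t) = -16·cos(2·t). La integral de la aceleración, con v(0) = 0, da la velocidad: v(t) = -8·sin(2·t). La integral de la velocidad es la posición. Usando x(0) = 9, obtenemos x(t) = 4·cos(2·t) + 5. Usando x(t) = 4·cos(2·t) + 5 y sustituyendo t = pi/4, encontramos x = 5.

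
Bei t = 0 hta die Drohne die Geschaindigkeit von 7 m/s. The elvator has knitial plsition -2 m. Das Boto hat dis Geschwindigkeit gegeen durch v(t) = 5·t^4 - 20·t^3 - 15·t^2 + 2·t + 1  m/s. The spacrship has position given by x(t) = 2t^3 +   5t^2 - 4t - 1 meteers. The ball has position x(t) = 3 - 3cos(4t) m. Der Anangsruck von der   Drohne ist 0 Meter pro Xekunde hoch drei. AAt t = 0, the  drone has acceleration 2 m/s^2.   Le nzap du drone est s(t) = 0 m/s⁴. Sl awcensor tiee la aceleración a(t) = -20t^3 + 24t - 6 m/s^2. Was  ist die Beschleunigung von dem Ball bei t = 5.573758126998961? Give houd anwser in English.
To solve this, we need to take 2 derivatives of our position equation x(t) = 3 - 3·cos(4·t). Differentiating position, we get velocity: v(t) = 12·sin(4·t). Taking d/dt of v(t), we find a(t) = 48·cos(4·t). From the given acceleration equation a(t) = 48·cos(4·t), we substitute t = 5.573758126998961 to get a = -45.8007122775633.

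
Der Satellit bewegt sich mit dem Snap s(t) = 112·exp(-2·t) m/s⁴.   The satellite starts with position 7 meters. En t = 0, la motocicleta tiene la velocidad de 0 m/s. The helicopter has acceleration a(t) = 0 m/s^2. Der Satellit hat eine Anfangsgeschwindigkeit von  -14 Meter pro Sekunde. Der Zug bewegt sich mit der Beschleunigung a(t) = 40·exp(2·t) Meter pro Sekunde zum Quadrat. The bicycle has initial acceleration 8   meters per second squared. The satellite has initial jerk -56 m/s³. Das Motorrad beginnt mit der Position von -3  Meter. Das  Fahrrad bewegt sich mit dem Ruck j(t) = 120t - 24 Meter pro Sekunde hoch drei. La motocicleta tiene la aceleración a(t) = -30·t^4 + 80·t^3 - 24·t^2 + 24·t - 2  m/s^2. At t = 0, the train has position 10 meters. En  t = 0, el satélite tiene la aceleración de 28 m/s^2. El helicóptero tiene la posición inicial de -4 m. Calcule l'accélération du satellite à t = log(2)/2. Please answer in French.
Pour résoudre ceci, nous devons prendre 2 primitives de notre équation du snap s(t) = 112·exp(-2·t). En prenant ∫s(t)dt et en appliquant j(0) = -56, nous trouvons j(t) = -56·exp(-2·t). En prenant ∫j(t)dt et en appliquant a(0) = 28, nous trouvons a(t) = 28·exp(-2·t). Nous avons l'accélération a(t) = 28·exp(-2·t). En substituant t = log(2)/2: a(log(2)/2) = 14.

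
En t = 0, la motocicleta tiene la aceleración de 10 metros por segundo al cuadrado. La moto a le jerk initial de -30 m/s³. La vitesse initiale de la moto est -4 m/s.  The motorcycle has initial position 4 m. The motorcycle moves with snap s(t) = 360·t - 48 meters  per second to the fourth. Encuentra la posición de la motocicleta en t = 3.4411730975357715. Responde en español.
Debemos encontrar la antiderivada de nuestra ecuación del snap s(t) = 360·t - 48 4 veces. La antiderivada del snap es la sacudida. Usando j(0) = -30, obtenemos j(t) = 180·t^2 - 48·t - 30. Tomando ∫j(t)dt y aplicando a(0) = 10, encontramos a(t) = 60·t^3 - 24·t^2 - 30·t + 10. Tomando ∫a(t)dt y aplicando v(0) = -4, encontramos v(t) = 15·t^4 - 8·t^3 - 15·t^2 + 10·t - 4. Integrando la velocidad y usando la condición inicial x(0) = 4, obtenemos x(t) = 3·t^5 - 2·t^4 - 5·t^3 + 5·t^2 - 4·t + 4. De la ecuación de la posición x(t) = 3·t^5 - 2·t^4 - 5·t^3 + 5·t^2 - 4·t + 4, sustituimos t = 3.4411730975357715 para obtener x = 1012.86462732047.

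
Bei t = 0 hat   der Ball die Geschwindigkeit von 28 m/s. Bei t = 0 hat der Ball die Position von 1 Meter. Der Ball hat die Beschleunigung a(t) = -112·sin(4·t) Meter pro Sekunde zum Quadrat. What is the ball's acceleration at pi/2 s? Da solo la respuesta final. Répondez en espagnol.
La respuesta es 0.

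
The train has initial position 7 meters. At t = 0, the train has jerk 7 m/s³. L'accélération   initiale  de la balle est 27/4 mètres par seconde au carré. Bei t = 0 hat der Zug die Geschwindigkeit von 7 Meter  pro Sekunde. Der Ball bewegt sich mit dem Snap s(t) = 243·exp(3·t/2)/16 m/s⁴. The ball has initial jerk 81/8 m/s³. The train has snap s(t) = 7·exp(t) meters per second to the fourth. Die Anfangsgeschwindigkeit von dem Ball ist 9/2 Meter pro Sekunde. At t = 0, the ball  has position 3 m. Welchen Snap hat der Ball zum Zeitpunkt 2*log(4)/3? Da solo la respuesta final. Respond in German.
s(2*log(4)/3) = 243/4.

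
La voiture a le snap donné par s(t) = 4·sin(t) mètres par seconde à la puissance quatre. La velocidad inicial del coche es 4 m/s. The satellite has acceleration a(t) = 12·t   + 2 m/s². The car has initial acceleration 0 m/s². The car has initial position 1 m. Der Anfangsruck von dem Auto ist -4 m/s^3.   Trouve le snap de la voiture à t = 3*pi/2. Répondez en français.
En utilisant s(t) = 4·sin(t) et en substituant t = 3*pi/2, nous trouvons s = -4.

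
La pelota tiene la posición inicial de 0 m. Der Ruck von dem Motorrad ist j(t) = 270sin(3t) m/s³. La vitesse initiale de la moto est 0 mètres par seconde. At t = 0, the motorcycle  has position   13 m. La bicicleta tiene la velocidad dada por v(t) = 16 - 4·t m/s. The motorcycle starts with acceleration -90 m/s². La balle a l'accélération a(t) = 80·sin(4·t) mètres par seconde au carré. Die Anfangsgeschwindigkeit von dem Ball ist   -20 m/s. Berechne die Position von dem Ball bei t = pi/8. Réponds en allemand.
Um dies zu lösen, müssen wir 2 Integrale unserer Gleichung für die Beschleunigung a(t) = 80·sin(4·t) finden. Die Stammfunktion von der Beschleunigung, mit v(0) = -20, ergibt die Geschwindigkeit: v(t) = -20·cos(4·t). Die Stammfunktion von der Geschwindigkeit ist die Position. Mit x(0) = 0 erhalten wir x(t) = -5·sin(4·t). Aus der Gleichung für die Position x(t) = -5·sin(4·t), setzen wir t = pi/8 ein und erhalten x = -5.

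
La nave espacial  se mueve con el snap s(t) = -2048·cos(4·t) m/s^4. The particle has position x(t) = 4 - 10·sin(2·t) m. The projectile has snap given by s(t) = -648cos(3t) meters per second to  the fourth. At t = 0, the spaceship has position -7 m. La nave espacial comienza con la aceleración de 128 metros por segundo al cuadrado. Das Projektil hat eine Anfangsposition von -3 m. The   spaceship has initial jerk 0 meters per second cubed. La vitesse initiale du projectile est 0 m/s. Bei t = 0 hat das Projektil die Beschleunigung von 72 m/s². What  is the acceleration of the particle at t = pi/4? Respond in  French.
Pour résoudre ceci, nous devons prendre 2 dérivées de notre équation de la position x(t) = 4 - 10·sin(2·t). La dérivée de la position donne la vitesse: v(t) = -20·cos(2·t). La dérivée de la vitesse donne l'accélération: a(t) = 40·sin(2·t). En utilisant a(t) = 40·sin(2·t) et en substituant t = pi/4, nous trouvons a = 40.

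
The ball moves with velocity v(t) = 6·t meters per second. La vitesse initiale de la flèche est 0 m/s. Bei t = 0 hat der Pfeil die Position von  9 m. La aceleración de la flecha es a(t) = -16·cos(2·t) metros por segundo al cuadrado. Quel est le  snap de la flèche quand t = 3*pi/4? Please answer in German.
Um dies zu lösen, müssen wir 2 Ableitungen unserer Gleichung für die Beschleunigung a(t) = -16·cos(2·t) nehmen. Durch Ableiten von der Beschleunigung erhalten wir den Ruck: j(t) = 32·sin(2·t). Die Ableitung von dem Ruck ergibt den Snap: s(t) = 64·cos(2·t). Mit s(t) = 64·cos(2·t) und Einsetzen von t = 3*pi/4, finden wir s = 0.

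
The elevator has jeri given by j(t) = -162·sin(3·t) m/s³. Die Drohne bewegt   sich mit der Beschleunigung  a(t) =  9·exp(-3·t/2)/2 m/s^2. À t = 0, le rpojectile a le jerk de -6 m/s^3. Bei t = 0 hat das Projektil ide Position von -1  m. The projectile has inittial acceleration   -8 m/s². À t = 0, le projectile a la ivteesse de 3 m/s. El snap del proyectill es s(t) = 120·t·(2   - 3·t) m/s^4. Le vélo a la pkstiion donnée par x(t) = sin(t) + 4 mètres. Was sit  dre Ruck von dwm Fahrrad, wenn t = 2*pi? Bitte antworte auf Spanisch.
Para resolver esto, necesitamos tomar 3 derivadas de nuestra ecuación de la posición x(t) = sin(t) + 4. Tomando d/dt de x(t), encontramos v(t) = cos(t). Tomando d/dt de v(t), encontramos a(t) = -sin(t). La derivada de la aceleración da la sacudida: j(t) = -cos(t). De la ecuación de la sacudida j(t) = -cos(t), sustituimos t = 2*pi para obtener j = -1.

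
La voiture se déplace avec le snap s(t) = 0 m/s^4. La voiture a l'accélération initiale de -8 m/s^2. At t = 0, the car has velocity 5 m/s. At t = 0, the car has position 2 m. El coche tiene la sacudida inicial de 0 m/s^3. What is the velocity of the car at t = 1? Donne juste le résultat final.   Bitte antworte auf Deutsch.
Die Antwort ist -3.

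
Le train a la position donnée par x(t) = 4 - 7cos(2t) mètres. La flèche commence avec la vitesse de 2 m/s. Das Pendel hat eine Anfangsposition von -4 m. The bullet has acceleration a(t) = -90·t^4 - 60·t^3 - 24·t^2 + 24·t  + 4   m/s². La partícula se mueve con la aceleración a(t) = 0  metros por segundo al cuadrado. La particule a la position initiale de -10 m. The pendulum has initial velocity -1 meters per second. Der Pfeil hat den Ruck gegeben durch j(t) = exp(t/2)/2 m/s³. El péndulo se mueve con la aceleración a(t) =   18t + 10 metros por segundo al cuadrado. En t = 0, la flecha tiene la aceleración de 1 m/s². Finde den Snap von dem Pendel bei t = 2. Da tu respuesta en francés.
Nous devons dériver notre équation de l'accélération a(t) = 18·t + 10 2 fois. En dérivant l'accélération, nous obtenons le jerk: j(t) = 18. La dérivée du jerk donne le snap: s(t) = 0. Nous avons le snap s(t) = 0. En substituant t = 2: s(2) = 0.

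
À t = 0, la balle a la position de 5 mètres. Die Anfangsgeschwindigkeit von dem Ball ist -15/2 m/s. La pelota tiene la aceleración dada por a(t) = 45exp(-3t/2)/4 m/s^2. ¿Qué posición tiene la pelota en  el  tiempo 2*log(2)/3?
Para resolver esto, necesitamos tomar 2 antiderivadas de nuestra ecuación de la aceleración a(t) = 45·exp(-3·t/2)/4. Integrando la aceleración y usando la condición inicial v(0) = -15/2, obtenemos v(t) = -15·exp(-3·t/2)/2. Integrando la velocidad y usando la condición inicial x(0) = 5, obtenemos x(t) = 5·exp(-3·t/2). Usando x(t) = 5·exp(-3·t/2) y sustituyendo t = 2*log(2)/3, encontramos x = 5/2.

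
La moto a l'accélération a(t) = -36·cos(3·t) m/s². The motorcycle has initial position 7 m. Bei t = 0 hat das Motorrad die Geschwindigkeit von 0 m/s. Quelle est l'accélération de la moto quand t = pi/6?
De l'équation de l'accélération a(t) = -36·cos(3·t), nous substituons t = pi/6 pour obtenir a = 0.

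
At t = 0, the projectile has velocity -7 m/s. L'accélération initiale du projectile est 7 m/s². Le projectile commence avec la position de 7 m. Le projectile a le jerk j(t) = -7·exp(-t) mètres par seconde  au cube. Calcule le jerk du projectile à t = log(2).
De l'équation du jerk j(t) = -7·exp(-t), nous substituons t = log(2) pour obtenir j = -7/2.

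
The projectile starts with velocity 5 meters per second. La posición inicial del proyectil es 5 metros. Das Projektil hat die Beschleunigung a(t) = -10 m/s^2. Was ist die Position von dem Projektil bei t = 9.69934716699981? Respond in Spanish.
Necesitamos integrar nuestra ecuación de la aceleración a(t) = -10 2 veces. La integral de la aceleración es la velocidad. Usando v(0) = 5, obtenemos v(t) = 5 - 10·t. La antiderivada de la velocidad es la posición. Usando x(0) = 5, obtenemos x(t) = -5·t^2 + 5·t + 5. Tenemos la posición x(t) = -5·t^2 + 5·t + 5. Sustituyendo t = 9.69934716699981: x(9.69934716699981) = -416.889941494937.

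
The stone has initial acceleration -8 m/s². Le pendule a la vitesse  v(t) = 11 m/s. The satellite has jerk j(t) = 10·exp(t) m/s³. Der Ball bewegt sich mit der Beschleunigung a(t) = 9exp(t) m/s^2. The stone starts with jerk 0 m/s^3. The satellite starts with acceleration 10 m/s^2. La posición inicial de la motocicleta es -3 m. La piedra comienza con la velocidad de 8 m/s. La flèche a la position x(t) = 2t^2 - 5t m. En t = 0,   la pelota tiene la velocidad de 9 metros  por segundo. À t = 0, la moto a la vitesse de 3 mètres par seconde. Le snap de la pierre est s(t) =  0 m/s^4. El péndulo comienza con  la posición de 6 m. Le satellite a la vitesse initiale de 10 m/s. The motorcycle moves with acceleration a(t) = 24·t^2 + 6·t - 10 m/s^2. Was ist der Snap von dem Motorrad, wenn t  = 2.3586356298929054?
Wir müssen unsere Gleichung für die Beschleunigung a(t) = 24·t^2 + 6·t - 10 2-mal ableiten. Durch Ableiten von der Beschleunigung erhalten wir den Ruck: j(t) = 48·t + 6. Die Ableitung von dem Ruck ergibt den Snap: s(t) = 48. Wir haben den Snap s(t) = 48. Durch Einsetzen von t = 2.3586356298929054: s(2.3586356298929054) = 48.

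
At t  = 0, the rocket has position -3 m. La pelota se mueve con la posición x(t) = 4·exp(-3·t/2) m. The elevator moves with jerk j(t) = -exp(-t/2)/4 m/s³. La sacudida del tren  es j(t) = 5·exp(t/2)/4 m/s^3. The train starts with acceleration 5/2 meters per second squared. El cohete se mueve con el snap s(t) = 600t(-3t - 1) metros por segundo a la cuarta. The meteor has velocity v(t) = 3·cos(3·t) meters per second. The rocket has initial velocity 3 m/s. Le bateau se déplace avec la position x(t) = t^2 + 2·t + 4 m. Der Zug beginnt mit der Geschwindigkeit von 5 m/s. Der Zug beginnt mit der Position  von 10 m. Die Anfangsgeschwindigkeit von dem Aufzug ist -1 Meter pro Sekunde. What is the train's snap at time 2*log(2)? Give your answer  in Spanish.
Debemos derivar nuestra ecuación de la sacudida j(t) = 5·exp(t/2)/4 1 vez. Tomando d/dt de j(t), encontramos s(t) = 5·exp(t/2)/8. De la ecuación del snap s(t) = 5·exp(t/2)/8, sustituimos t = 2*log(2) para obtener s = 5/4.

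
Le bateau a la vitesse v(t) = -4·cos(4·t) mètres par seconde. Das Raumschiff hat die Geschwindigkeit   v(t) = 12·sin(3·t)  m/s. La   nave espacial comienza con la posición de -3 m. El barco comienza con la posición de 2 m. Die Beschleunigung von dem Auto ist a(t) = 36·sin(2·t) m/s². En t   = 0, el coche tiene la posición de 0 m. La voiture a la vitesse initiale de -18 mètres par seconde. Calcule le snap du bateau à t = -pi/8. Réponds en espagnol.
Para resolver esto, necesitamos tomar 3 derivadas de nuestra ecuación de la velocidad v(t) = -4·cos(4·t). La derivada de la velocidad da la aceleración: a(t) = 16·sin(4·t). Derivando la aceleración, obtenemos la sacudida: j(t) = 64·cos(4·t). Derivando la sacudida, obtenemos el snap: s(t) = -256·sin(4·t). Usando s(t) = -256·sin(4·t) y sustituyendo t = -pi/8, encontramos s = 256.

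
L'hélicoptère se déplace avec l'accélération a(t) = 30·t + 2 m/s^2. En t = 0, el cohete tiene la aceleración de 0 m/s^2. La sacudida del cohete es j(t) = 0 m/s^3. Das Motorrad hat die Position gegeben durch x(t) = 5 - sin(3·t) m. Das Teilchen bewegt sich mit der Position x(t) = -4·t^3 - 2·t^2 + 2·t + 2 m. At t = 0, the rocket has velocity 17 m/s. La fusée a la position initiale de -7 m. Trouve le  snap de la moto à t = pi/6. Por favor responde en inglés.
We must differentiate our position equation x(t) = 5 - sin(3·t) 4 times. Taking d/dt of x(t), we find v(t) = -3·cos(3·t). The derivative of velocity gives acceleration: a(t) = 9·sin(3·t). The derivative of acceleration gives jerk: j(t) = 27·cos(3·t). Differentiating jerk, we get snap: s(t) = -81·sin(3·t). We have snap s(t) = -81·sin(3·t). Substituting t = pi/6: s(pi/6) = -81.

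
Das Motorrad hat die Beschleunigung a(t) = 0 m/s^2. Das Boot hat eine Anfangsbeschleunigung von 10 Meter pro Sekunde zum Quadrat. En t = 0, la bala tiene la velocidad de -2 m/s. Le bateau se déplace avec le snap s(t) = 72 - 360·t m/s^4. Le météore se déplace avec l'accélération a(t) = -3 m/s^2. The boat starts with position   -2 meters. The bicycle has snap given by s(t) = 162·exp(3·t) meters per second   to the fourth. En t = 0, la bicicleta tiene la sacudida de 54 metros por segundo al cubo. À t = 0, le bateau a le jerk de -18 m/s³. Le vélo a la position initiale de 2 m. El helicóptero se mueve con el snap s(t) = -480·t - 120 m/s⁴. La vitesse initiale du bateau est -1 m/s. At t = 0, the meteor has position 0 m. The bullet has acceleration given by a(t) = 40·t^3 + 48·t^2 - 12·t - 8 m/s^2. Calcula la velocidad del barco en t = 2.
Para resolver esto, necesitamos tomar 3 antiderivadas de nuestra ecuación del snap s(t) = 72 - 360·t. Tomando ∫s(t)dt y aplicando j(0) = -18, encontramos j(t) = -180·t^2 + 72·t - 18. Integrando la sacudida y usando la condición inicial a(0) = 10, obtenemos a(t) = -60·t^3 + 36·t^2 - 18·t + 10. La integral de la aceleración es la velocidad. Usando v(0) = -1, obtenemos v(t) = -15·t^4 + 12·t^3 - 9·t^2 + 10·t - 1. Tenemos la velocidad v(t) = -15·t^4 + 12·t^3 - 9·t^2 + 10·t - 1. Sustituyendo t = 2: v(2) = -161.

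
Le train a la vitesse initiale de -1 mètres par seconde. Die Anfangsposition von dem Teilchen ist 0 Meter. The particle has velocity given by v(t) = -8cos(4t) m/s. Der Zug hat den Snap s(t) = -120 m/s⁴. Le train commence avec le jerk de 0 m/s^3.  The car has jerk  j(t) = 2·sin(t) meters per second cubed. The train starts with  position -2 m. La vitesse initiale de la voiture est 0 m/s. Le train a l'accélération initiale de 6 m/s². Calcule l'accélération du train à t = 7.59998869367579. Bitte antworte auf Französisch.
Pour résoudre ceci, nous devons prendre 2 intégrales de notre équation du snap s(t) = -120. En intégrant le snap et en utilisant la condition initiale j(0) = 0, nous obtenons j(t) = -120·t. En prenant ∫j(t)dt et en appliquant a(0) = 6, nous trouvons a(t) = 6 - 60·t^2. En utilisant a(t) = 6 - 60·t^2 et en substituant t = 7.59998869367579, nous trouvons a = -3459.58968863999.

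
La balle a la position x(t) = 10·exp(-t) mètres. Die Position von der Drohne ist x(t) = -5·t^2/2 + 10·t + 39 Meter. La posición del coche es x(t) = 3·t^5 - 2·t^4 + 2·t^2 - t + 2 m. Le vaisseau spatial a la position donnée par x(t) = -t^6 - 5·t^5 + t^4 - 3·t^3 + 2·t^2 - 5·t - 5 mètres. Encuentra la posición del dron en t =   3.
Usando x(t) = -5·t^2/2 + 10·t + 39 y sustituyendo t = 3, encontramos x = 93/2.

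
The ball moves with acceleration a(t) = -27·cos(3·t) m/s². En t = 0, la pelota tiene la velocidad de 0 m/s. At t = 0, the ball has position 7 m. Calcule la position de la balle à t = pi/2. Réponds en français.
Nous devons intégrer notre équation de l'accélération a(t) = -27·cos(3·t) 2 fois. L'intégrale de l'accélération, avec v(0) = 0, donne la vitesse: v(t) = -9·sin(3·t). La primitive de la vitesse est la position. En utilisant x(0) = 7, nous obtenons x(t) = 3·cos(3·t) + 4. En utilisant x(t) = 3·cos(3·t) + 4 et en substituant t = pi/2, nous trouvons x = 4.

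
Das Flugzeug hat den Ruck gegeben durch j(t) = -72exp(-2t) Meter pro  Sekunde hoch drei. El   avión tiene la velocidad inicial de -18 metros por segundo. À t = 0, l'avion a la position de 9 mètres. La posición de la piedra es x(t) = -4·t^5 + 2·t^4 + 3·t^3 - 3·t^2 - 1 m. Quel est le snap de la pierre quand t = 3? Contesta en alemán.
Ausgehend von der Position x(t) = -4·t^5 + 2·t^4 + 3·t^3 - 3·t^2 - 1, nehmen wir 4 Ableitungen. Die Ableitung von der Position ergibt die Geschwindigkeit: v(t) = -20·t^4 + 8·t^3 + 9·t^2 - 6·t. Die Ableitung von der Geschwindigkeit ergibt die Beschleunigung: a(t) = -80·t^3 + 24·t^2 + 18·t - 6. Mit d/dt von a(t) finden wir j(t) = -240·t^2 + 48·t + 18. Die Ableitung von dem Ruck ergibt den Snap: s(t) = 48 - 480·t. Mit s(t) = 48 - 480·t und Einsetzen von t = 3, finden wir s = -1392.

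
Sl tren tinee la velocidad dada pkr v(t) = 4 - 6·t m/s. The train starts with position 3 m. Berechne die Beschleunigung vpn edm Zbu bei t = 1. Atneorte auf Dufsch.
Ausgehend von der Geschwindigkeit v(t) = 4 - 6·t, nehmen wir 1 Ableitung. Die Ableitung von der Geschwindigkeit ergibt die Beschleunigung: a(t) = -6. Mit a(t) = -6 und Einsetzen von t = 1, finden wir a = -6.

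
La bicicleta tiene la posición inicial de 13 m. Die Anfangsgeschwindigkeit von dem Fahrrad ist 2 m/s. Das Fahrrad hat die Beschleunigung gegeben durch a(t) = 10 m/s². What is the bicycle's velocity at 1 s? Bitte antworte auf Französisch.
Nous devons intégrer notre équation de l'accélération a(t) = 10 1 fois. En prenant ∫a(t)dt et en appliquant v(0) = 2, nous trouvons v(t) = 10·t + 2. De l'équation de la vitesse v(t) = 10·t + 2, nous substituons t = 1 pour obtenir v = 12.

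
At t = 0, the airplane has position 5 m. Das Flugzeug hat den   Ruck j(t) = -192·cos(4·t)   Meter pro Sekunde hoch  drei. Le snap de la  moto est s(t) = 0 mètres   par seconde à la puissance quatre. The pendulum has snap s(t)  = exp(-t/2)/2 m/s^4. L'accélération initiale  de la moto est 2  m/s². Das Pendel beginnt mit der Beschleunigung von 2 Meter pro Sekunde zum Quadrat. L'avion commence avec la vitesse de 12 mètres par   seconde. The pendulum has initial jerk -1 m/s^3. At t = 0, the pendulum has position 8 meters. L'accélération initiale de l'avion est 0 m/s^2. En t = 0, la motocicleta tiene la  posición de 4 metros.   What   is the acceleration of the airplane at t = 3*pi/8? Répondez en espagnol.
Partiendo de la sacudida j(t) = -192·cos(4·t), tomamos 1 antiderivada. La integral de la sacudida es la aceleración. Usando a(0) = 0, obtenemos a(t) = -48·sin(4·t). De la ecuación de la aceleración a(t) = -48·sin(4·t), sustituimos t = 3*pi/8 para obtener a = 48.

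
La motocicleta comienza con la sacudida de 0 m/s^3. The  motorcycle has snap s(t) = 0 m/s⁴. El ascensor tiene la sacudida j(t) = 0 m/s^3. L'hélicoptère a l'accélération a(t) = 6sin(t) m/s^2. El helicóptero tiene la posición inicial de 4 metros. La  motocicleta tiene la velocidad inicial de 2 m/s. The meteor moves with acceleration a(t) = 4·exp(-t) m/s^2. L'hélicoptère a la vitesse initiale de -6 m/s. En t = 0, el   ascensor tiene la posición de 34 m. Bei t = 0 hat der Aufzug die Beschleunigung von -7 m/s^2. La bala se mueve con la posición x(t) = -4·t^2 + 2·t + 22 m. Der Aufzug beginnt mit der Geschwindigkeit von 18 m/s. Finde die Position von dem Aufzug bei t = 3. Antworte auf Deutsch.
Wir müssen das Integral unserer Gleichung für den Ruck j(t) = 0 3-mal finden. Mit ∫j(t)dt und Anwendung von a(0) = -7, finden wir a(t) = -7. Durch Integration von der Beschleunigung und Verwendung der Anfangsbedingung v(0) = 18, erhalten wir v(t) = 18 - 7·t. Die Stammfunktion von der Geschwindigkeit, mit x(0) = 34, ergibt die Position: x(t) = -7·t^2/2 + 18·t + 34. Wir haben die Position x(t) = -7·t^2/2 + 18·t + 34. Durch Einsetzen von t = 3: x(3) = 113/2.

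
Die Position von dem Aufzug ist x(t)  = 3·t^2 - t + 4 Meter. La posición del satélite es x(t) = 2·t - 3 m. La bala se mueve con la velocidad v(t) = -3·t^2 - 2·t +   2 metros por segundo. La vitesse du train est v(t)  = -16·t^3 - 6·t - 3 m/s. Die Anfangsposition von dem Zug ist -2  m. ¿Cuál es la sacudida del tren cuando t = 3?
Debemos derivar nuestra ecuación de la velocidad v(t) = -16·t^3 - 6·t - 3 2 veces. Tomando d/dt de v(t), encontramos a(t) = -48·t^2 - 6. Derivando la aceleración, obtenemos la sacudida: j(t) = -96·t. Usando j(t) = -96·t y sustituyendo t = 3, encontramos j = -288.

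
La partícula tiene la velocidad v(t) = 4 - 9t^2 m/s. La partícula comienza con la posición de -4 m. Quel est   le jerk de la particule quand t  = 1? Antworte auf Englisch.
Starting from velocity v(t) = 4 - 9·t^2, we take 2 derivatives. Differentiating velocity, we get acceleration: a(t) = -18·t. Differentiating acceleration, we get jerk: j(t) = -18. We have jerk j(t) = -18. Substituting t = 1: j(1) = -18.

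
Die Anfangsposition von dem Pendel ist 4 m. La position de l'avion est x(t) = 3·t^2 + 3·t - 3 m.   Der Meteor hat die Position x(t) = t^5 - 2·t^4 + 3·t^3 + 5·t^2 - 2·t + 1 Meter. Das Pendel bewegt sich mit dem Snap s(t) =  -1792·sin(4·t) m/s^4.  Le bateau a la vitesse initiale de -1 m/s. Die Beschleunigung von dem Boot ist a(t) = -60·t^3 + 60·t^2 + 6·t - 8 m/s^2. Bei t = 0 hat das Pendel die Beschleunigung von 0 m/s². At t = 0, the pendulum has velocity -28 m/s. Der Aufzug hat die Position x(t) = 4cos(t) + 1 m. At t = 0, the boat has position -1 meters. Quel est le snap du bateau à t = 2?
Pour résoudre ceci, nous devons prendre 2 dérivées de notre équation de l'accélération a(t) = -60·t^3 + 60·t^2 + 6·t - 8. La dérivée de l'accélération donne le jerk: j(t) = -180·t^2 + 120·t + 6. En dérivant le jerk, nous obtenons le snap: s(t) = 120 - 360·t. Nous avons le snap s(t) = 120 - 360·t. En substituant t = 2: s(2) = -600.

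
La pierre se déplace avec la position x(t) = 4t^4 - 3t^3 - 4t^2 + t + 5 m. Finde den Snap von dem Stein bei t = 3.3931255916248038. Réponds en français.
Pour résoudre ceci, nous devons prendre 4 dérivées de notre équation de la position x(t) = 4·t^4 - 3·t^3 - 4·t^2 + t + 5. En prenant d/dt de x(t), nous trouvons v(t) = 16·t^3 - 9·t^2 - 8·t + 1. La dérivée de la vitesse donne l'accélération: a(t) = 48·t^2 - 18·t - 8. En prenant d/dt de a(t), nous trouvons j(t) = 96·t - 18. En dérivant le jerk, nous obtenons le snap: s(t) = 96. De l'équation du snap s(t) = 96, nous substituons t = 3.3931255916248038 pour obtenir s = 96.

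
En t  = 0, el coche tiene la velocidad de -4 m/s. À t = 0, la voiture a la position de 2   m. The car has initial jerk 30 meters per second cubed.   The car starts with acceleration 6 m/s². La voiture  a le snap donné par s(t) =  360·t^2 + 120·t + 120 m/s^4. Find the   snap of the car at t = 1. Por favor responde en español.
Usando s(t) = 360·t^2 + 120·t + 120 y sustituyendo t = 1, encontramos s = 600.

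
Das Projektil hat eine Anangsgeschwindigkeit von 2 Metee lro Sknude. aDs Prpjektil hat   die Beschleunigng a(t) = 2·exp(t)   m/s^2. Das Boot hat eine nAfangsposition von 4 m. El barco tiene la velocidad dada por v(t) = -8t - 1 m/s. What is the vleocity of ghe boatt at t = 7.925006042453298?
We have velocity v(t) = -8·t - 1. Substituting t = 7.925006042453298: v(7.925006042453298) = -64.4000483396264.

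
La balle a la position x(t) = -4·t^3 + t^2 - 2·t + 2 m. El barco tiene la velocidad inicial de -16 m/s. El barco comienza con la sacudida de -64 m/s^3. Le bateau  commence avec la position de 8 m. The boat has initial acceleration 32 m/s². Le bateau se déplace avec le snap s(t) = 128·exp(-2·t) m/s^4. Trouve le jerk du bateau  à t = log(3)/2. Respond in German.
Wir müssen unsere Gleichung für den Snap s(t) = 128·exp(-2·t) 1-mal integrieren. Die Stammfunktion von dem Snap ist der Ruck. Mit j(0) = -64 erhalten wir j(t) = -64·exp(-2·t). Mit j(t) = -64·exp(-2·t) und Einsetzen von t = log(3)/2, finden wir j = -64/3.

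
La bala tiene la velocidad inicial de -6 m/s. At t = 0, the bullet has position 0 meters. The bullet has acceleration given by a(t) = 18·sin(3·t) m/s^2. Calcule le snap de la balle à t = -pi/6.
Nous devons dériver notre équation de l'accélération a(t) = 18·sin(3·t) 2 fois. La dérivée de l'accélération donne le jerk: j(t) = 54·cos(3·t). La dérivée du jerk donne le snap: s(t) = -162·sin(3·t). De l'équation du snap s(t) = -162·sin(3·t), nous substituons t = -pi/6 pour obtenir s = 162.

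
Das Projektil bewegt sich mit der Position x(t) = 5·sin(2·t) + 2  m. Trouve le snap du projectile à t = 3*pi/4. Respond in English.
We must differentiate our position equation x(t) = 5·sin(2·t) + 2 4 times. The derivative of position gives velocity: v(t) = 10·cos(2·t). Taking d/dt of v(t), we find a(t) = -20·sin(2·t). Taking d/dt of a(t), we find j(t) = -40·cos(2·t). The derivative of jerk gives snap: s(t) = 80·sin(2·t). From the given snap equation s(t) = 80·sin(2·t), we substitute t = 3*pi/4 to get s = -80.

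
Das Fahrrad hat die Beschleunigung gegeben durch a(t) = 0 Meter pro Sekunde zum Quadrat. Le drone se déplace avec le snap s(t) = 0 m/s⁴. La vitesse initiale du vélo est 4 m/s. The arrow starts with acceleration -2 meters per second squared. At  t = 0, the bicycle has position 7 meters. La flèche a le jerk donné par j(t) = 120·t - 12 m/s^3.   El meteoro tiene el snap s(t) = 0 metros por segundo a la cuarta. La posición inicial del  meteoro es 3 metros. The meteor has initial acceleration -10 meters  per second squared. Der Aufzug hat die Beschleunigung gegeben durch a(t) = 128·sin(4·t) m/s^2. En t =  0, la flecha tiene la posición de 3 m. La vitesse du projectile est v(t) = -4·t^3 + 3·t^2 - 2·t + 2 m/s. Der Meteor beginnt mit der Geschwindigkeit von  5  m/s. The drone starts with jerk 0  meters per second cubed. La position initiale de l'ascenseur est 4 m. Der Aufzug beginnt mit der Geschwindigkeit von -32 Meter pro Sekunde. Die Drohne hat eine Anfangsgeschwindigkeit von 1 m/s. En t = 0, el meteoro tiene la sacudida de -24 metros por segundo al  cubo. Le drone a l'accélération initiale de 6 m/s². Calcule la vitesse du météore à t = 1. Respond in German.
Wir müssen das Integral unserer Gleichung für den Snap s(t) = 0 3-mal finden. Durch Integration von dem Snap und Verwendung der Anfangsbedingung j(0) = -24, erhalten wir j(t) = -24. Durch Integration von dem Ruck und Verwendung der Anfangsbedingung a(0) = -10, erhalten wir a(t) = -24·t - 10. Das Integral von der Beschleunigung ist die Geschwindigkeit. Mit v(0) = 5 erhalten wir v(t) = -12·t^2 - 10·t + 5. Aus der Gleichung für die Geschwindigkeit v(t) = -12·t^2 - 10·t + 5, setzen wir t = 1 ein und erhalten v = -17.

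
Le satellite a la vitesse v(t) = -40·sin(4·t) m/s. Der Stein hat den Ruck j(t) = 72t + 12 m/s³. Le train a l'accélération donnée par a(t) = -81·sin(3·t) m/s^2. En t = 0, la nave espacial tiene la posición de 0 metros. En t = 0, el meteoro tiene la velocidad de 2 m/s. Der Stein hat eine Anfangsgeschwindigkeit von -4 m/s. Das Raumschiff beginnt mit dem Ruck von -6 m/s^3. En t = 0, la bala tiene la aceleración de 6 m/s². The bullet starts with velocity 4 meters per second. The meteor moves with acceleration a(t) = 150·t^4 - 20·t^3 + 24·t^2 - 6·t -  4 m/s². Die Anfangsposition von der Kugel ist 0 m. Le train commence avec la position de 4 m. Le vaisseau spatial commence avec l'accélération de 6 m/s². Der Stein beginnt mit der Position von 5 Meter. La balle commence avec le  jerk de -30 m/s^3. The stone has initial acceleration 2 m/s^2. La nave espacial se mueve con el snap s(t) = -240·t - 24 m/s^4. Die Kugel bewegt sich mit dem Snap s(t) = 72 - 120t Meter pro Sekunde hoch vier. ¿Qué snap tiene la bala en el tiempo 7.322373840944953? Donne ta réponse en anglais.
From the given snap equation s(t) = 72 - 120·t, we substitute t = 7.322373840944953 to get s = -806.684860913394.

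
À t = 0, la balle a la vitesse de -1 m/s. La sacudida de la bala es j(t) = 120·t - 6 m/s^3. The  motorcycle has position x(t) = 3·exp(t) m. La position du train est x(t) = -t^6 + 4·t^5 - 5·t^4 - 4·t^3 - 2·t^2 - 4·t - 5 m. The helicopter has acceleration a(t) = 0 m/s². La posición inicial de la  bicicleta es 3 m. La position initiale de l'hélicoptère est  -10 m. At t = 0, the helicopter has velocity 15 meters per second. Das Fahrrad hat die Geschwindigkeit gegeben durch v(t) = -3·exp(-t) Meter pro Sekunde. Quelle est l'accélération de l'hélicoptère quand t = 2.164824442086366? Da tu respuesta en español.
Usando a(t) = 0 y sustituyendo t = 2.164824442086366, encontramos a = 0.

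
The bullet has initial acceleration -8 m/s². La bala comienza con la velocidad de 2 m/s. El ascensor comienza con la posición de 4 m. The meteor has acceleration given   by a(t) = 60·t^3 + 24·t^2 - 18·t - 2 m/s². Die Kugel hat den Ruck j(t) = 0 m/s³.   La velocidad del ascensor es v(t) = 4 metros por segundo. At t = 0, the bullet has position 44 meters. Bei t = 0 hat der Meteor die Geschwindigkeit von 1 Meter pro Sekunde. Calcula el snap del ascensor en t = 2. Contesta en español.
Debemos derivar nuestra ecuación de la velocidad v(t) = 4 3 veces. Tomando d/dt de v(t), encontramos a(t) = 0. Derivando la aceleración, obtenemos la sacudida: j(t) = 0. Tomando d/dt de j(t), encontramos s(t) = 0. Usando s(t) = 0 y sustituyendo t = 2, encontramos s = 0.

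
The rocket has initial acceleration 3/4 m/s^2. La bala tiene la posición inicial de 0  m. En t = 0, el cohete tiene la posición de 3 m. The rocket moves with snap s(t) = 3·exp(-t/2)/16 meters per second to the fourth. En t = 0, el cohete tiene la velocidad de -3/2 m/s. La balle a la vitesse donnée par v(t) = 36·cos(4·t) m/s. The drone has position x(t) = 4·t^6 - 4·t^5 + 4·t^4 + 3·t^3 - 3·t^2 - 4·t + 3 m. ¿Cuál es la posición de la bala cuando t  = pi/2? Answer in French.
Nous devons trouver l'intégrale de notre équation de la vitesse v(t) = 36·cos(4·t) 1 fois. La primitive de la vitesse, avec x(0) = 0, donne la position: x(t) = 9·sin(4·t). Nous avons la position x(t) = 9·sin(4·t). En substituant t = pi/2: x(pi/2) = 0.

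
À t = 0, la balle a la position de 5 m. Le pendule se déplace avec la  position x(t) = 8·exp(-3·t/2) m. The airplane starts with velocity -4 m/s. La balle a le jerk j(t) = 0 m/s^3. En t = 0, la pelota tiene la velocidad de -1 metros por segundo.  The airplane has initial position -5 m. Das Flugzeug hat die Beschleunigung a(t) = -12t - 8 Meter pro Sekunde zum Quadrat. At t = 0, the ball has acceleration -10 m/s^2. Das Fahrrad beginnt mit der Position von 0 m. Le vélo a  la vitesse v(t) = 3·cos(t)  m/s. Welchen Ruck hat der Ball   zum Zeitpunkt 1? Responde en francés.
Nous avons le jerk j(t) = 0. En substituant t = 1: j(1) = 0.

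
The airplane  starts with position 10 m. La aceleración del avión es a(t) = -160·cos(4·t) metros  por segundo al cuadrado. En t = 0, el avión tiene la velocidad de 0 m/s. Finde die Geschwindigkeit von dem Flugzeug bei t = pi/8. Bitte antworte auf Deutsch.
Um dies zu lösen, müssen wir 1 Integral unserer Gleichung für die Beschleunigung a(t) = -160·cos(4·t) finden. Das Integral von der Beschleunigung, mit v(0) = 0, ergibt die Geschwindigkeit: v(t) = -40·sin(4·t). Aus der Gleichung für die Geschwindigkeit v(t) = -40·sin(4·t), setzen wir t = pi/8 ein und erhalten v = -40.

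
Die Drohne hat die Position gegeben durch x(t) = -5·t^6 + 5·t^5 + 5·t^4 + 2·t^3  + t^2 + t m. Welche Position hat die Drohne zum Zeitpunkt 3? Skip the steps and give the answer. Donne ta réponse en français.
x(3) = -1959.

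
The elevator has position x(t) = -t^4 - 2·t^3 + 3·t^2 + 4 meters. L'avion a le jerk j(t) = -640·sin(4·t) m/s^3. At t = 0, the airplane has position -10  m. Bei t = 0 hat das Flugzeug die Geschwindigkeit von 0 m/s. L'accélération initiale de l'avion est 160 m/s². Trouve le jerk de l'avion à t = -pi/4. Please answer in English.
We have jerk j(t) = -640·sin(4·t). Substituting t = -pi/4: j(-pi/4) = 0.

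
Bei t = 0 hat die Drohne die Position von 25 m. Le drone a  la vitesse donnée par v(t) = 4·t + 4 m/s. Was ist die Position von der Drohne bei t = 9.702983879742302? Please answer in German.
Wir müssen die Stammfunktion unserer Gleichung für die Geschwindigkeit v(t) = 4·t + 4 1-mal finden. Mit ∫v(t)dt und Anwendung von x(0) = 25, finden wir x(t) = 2·t^2 + 4·t + 25. Wir haben die Position x(t) = 2·t^2 + 4·t + 25. Durch Einsetzen von t = 9.702983879742302: x(9.702983879742302) = 252.107727860047.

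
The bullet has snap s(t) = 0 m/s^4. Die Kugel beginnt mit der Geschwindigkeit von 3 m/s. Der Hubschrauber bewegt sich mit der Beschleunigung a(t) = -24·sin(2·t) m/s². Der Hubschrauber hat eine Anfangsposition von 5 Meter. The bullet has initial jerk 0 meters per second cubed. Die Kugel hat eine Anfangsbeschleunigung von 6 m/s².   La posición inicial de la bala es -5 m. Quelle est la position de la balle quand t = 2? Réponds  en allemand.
Ausgehend von dem Snap s(t) = 0, nehmen wir 4 Integrale. Mit ∫s(t)dt und Anwendung von j(0) = 0, finden wir j(t) = 0. Die Stammfunktion von dem Ruck ist die Beschleunigung. Mit a(0) = 6 erhalten wir a(t) = 6. Mit ∫a(t)dt und Anwendung von v(0) = 3, finden wir v(t) = 6·t + 3. Das Integral von der Geschwindigkeit ist die Position. Mit x(0) = -5 erhalten wir x(t) = 3·t^2 + 3·t - 5. Wir haben die Position x(t) = 3·t^2 + 3·t - 5. Durch Einsetzen von t = 2: x(2) = 13.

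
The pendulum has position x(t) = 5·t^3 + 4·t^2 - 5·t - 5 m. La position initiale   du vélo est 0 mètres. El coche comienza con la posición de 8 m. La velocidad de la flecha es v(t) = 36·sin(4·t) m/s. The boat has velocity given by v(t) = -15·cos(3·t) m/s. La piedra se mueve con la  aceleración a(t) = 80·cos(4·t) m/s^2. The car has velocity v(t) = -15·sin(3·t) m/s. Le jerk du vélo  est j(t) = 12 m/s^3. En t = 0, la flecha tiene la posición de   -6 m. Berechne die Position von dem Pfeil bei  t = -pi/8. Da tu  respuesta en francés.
En partant de la vitesse v(t) = 36·sin(4·t), nous prenons 1 intégrale. La primitive de la vitesse est la position. En utilisant x(0) = -6, nous obtenons x(t) = 3 - 9·cos(4·t). De l'équation de la position x(t) = 3 - 9·cos(4·t), nous substituons t = -pi/8 pour obtenir x = 3.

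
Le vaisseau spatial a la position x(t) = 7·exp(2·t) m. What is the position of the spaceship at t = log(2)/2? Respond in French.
De l'équation de la position x(t) = 7·exp(2·t), nous substituons t = log(2)/2 pour obtenir x = 14.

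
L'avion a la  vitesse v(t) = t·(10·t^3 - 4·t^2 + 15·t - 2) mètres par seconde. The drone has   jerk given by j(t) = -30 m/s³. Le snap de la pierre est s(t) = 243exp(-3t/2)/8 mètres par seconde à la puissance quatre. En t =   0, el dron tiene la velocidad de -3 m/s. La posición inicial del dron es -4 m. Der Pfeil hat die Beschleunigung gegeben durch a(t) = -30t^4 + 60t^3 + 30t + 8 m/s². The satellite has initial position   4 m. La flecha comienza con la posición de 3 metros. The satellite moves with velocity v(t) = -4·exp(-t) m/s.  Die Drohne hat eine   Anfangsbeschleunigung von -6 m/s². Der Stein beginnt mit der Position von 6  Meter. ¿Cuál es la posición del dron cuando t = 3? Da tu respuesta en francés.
Pour résoudre ceci, nous devons prendre 3 primitives de notre équation du jerk j(t) = -30. En intégrant le jerk et en utilisant la condition initiale a(0) = -6, nous obtenons a(t) = -30·t - 6. En prenant ∫a(t)dt et en appliquant v(0) = -3, nous trouvons v(t) = -15·t^2 - 6·t - 3. En prenant ∫v(t)dt et en appliquant x(0) = -4, nous trouvons x(t) = -5·t^3 - 3·t^2 - 3·t - 4. Nous avons la position x(t) = -5·t^3 - 3·t^2 - 3·t - 4. En substituant t = 3: x(3) = -175.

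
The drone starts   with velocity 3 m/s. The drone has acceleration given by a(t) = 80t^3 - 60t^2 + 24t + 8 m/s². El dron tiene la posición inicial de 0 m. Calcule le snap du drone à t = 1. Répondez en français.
Pour résoudre ceci, nous devons prendre 2 dérivées de notre équation de l'accélération a(t) = 80·t^3 - 60·t^2 + 24·t + 8. En dérivant l'accélération, nous obtenons le jerk: j(t) = 240·t^2 - 120·t + 24. En prenant d/dt de j(t), nous trouvons s(t) = 480·t - 120. Nous avons le snap s(t) = 480·t - 120. En substituant t = 1: s(1) = 360.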